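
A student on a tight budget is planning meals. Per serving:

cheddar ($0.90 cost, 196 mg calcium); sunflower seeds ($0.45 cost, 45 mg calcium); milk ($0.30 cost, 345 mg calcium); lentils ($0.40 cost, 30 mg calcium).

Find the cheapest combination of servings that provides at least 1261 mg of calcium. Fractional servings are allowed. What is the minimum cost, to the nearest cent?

$1.10

Cost per mg of calcium: milk $0.0009, cheddar $0.0046, sunflower seeds $0.0100, lentils $0.0133.
With no serving limits, use only milk: 1261 mg / 345 mg = 3.655 servings × $0.30 = $1.10.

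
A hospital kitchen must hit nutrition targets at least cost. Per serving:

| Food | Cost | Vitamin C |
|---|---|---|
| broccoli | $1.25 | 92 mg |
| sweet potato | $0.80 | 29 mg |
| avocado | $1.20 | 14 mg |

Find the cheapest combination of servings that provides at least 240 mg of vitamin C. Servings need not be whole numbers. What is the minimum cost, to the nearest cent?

Cost per mg of vitamin C: broccoli $0.0136, sweet potato $0.0276, avocado $0.0857.
With no serving limits, use only broccoli: 240 mg / 92 mg = 2.609 servings × $1.25 = $3.26.

$3.26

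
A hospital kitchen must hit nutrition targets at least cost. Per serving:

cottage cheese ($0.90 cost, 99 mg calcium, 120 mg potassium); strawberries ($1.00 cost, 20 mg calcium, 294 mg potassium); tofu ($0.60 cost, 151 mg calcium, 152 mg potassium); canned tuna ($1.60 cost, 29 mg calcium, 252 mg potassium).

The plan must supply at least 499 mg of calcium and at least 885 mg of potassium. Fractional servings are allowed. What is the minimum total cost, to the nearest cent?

$3.27

At the optimum either one food covers both requirements or two foods hit both targets exactly; no other combination can be cheaper.
cottage cheese only: max(499/99, 885/120) = 7.375 servings → $6.64.
strawberries only: max(499/20, 885/294) = 24.95 servings → $24.95.
tofu only: max(499/151, 885/152) = 5.822 servings → $3.49.
canned tuna only: max(499/29, 885/252) = 17.21 servings → $27.53.
cottage cheese + strawberries with both tight: 4.831 servings and 1.039 servings → $5.39.
cottage cheese + tofu: intersection lies outside the first quadrant.
cottage cheese + canned tuna with both tight: 4.662 servings and 1.292 servings → $6.26.
strawberries + tofu with both tight: 1.397 servings and 3.12 servings → $3.27.
strawberries + canned tuna: the both-tight solution has a negative serving — not a feasible corner.
tofu + canned tuna with both tight: 2.975 servings and 1.718 servings → $4.53.
So the least-cost plan costs $3.27.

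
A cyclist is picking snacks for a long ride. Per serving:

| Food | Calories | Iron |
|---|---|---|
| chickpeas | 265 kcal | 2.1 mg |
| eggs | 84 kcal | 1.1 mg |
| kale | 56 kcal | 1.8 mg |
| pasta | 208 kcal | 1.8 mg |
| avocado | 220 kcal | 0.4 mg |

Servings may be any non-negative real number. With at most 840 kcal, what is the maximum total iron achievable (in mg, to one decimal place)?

27.0 mg

Iron per kcal: kale 0.03214, eggs 0.0131, pasta 0.008654, chickpeas 0.007925, avocado 0.001818.
With no serving limits, spend the whole calories allowance on kale: 840 kcal / 56 kcal × 1.8 mg = 27.0 mg.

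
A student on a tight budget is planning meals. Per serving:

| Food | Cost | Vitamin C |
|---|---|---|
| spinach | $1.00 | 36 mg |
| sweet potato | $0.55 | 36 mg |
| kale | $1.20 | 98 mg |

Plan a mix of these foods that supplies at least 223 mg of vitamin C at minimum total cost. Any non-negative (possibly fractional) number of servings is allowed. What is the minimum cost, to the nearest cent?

$2.73

Cost per mg of vitamin C: kale $0.0122, sweet potato $0.0153, spinach $0.0278.
With no serving limits, use only kale: 223 mg / 98 mg = 2.276 servings × $1.20 = $2.73.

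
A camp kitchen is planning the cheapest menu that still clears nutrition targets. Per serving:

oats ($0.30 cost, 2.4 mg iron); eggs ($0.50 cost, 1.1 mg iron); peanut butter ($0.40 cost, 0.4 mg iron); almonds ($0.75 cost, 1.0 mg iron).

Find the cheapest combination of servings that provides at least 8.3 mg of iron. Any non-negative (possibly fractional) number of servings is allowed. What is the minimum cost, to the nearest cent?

$1.04

Cost per mg of iron: oats $0.1250, eggs $0.4545, almonds $0.7500, peanut butter $1.0000.
With no serving limits, use only oats: 8.3 mg / 2.4 mg = 3.458 servings × $0.30 = $1.04.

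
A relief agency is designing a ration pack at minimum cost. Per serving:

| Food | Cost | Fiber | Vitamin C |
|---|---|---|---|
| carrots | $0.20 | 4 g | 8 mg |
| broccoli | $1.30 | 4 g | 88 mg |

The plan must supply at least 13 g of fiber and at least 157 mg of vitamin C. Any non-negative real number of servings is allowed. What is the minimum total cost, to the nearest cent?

carrots only: max(13/4, 157/8) = 19.62 servings → $3.92.
broccoli only: max(13/4, 157/88) = 3.25 servings → $4.22.
carrots + broccoli with both tight: 1.613 servings and 1.637 servings → $2.45.
The minimum over all feasible corners is $2.45.

$2.45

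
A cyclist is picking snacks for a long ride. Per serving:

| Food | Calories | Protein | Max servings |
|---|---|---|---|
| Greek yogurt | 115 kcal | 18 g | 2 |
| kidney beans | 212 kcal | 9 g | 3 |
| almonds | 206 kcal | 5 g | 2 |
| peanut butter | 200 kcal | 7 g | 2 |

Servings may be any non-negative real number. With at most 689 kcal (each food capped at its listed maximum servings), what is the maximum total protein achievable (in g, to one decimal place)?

55.5 g

Protein per kcal: Greek yogurt 0.1565, kidney beans 0.04245, peanut butter 0.035, almonds 0.02427.
Take 2 servings of Greek yogurt: uses 230 kcal, +36.0 g protein (running total 36.0 g).
Take 2.165 servings of kidney beans: uses 459 kcal, +19.5 g protein (running total 55.5 g).
Filling greedily by protein-per-kcal is optimal for one linear limit, giving 55.5 g.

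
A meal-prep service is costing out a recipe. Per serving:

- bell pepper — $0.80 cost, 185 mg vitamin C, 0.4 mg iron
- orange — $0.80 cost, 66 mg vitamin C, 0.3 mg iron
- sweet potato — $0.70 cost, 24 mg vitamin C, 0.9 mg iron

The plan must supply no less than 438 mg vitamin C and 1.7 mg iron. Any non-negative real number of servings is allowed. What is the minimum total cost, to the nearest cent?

bell pepper only: max(438/185, 1.7/0.4) = 4.25 servings → $3.40.
orange only: max(438/66, 1.7/0.3) = 6.636 servings → $5.31.
sweet potato only: max(438/24, 1.7/0.9) = 18.25 servings → $12.78.
bell pepper + orange with both tight: 0.6598 servings and 4.787 servings → $4.36.
bell pepper + sweet potato with both tight: 2.252 servings and 0.8878 servings → $2.42.
orange + sweet potato with both targets exact would need a negative amount; discard.
So the least-cost plan costs $2.42.

$2.42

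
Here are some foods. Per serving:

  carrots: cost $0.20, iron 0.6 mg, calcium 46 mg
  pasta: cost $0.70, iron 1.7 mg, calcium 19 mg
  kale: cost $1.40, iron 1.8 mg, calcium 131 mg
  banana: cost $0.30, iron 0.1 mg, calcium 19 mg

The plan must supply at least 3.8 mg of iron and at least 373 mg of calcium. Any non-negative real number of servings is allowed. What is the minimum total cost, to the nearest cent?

The cheapest plan sits at a corner of the feasible region — with two constraints it uses at most two foods.
carrots only: max(3.8/0.6, 373/46) = 8.109 servings → $1.62.
pasta only: max(3.8/1.7, 373/19) = 19.63 servings → $13.74.
kale only: max(3.8/1.8, 373/131) = 2.847 servings → $3.99.
banana only: max(3.8/0.1, 373/19) = 38 servings → $11.40.
carrots + pasta: the both-tight solution has a negative serving — not a feasible corner.
carrots + kale: the both-tight solution has a negative serving — not a feasible corner.
carrots + banana with both tight: 5.132 servings and 7.206 servings → $3.19.
pasta + kale with both targets exact would need a negative amount; discard.
pasta + banana with both tight: 1.148 servings and 18.48 servings → $6.35.
kale + banana with both tight: 1.654 servings and 8.227 servings → $4.78.
The minimum over all feasible corners is $1.62.

$1.62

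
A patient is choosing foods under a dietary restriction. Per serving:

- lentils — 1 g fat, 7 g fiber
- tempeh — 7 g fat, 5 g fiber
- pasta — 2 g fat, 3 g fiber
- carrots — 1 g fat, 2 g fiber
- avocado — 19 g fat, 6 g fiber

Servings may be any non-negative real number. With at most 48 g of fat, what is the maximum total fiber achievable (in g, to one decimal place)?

Fiber per g fat: lentils 7, carrots 2, pasta 1.5, tempeh 0.7143, avocado 0.3158.
With no serving limits, spend the whole fat allowance on lentils: 48 g / 1 g × 7 g = 336.0 g.

336.0 g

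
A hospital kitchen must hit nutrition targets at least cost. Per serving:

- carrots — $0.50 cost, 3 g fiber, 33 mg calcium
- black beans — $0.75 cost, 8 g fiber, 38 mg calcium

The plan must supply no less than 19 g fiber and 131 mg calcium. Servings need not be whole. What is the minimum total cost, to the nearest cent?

At the optimum either one food covers both requirements or two foods hit both targets exactly; no other combination can be cheaper.
carrots only: max(19/3, 131/33) = 6.333 servings → $3.17.
black beans only: max(19/8, 131/38) = 3.447 servings → $2.59.
carrots + black beans with both tight: 2.173 servings and 1.56 servings → $2.26.
Cheapest feasible corner: $2.26.

$2.26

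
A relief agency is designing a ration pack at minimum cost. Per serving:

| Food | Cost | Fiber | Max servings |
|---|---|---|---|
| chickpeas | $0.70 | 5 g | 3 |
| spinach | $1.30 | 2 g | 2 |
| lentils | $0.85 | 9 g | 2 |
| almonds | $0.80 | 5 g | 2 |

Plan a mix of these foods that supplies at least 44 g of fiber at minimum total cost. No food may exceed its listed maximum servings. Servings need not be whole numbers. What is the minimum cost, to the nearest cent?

$6.05

Cost per g of fiber: lentils $0.0944, chickpeas $0.1400, almonds $0.1600, spinach $0.6500.
Take 2 servings of lentils: +18.0 g fiber for $1.70 (total $1.70, still need 26.0 g).
Take 3 servings of chickpeas: +15.0 g fiber for $2.10 (total $3.80, still need 11.0 g).
Take 2 servings of almonds: +10.0 g fiber for $1.60 (total $5.40, still need 1.0 g).
Take 0.5 servings of spinach: +1.0 g fiber for $0.65 (total $6.05, still need 0.0 g).
Greedy by cheapest-per-g is optimal for a single linear constraint, so the minimum cost is $6.05.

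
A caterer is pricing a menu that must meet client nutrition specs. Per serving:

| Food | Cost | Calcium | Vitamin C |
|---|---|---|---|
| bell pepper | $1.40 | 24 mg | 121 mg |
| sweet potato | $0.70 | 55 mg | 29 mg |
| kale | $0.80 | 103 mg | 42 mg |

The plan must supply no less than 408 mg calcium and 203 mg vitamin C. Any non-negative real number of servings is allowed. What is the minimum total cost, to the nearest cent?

This is a tiny linear program; its minimum lies at a vertex of the feasible set. List the vertices and price them.
bell pepper only: max(408/24, 203/121) = 17 servings → $23.80.
sweet potato only: max(408/55, 203/29) = 7.418 servings → $5.19.
kale only: max(408/103, 203/42) = 4.833 servings → $3.87.
bell pepper + sweet potato: intersection lies outside the first quadrant.
bell pepper + kale with both tight: 0.3294 servings and 3.884 servings → $3.57.
sweet potato + kale with both tight: 5.573 servings and 0.9852 servings → $4.69.
The minimum over all feasible corners is $3.57.

$3.57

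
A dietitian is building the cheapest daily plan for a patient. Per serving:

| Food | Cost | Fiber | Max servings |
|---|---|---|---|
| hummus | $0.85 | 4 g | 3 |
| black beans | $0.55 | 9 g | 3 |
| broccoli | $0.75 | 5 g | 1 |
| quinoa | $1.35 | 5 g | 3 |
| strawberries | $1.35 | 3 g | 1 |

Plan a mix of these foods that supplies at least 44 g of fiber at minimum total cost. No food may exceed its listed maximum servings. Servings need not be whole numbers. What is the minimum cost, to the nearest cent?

$4.95

Cost per g of fiber: black beans $0.0611, broccoli $0.1500, hummus $0.2125, quinoa $0.2700, strawberries $0.4500.
Take 3 servings of black beans: +27.0 g fiber for $1.65 (total $1.65, still need 17.0 g).
Take 1 serving of broccoli: +5.0 g fiber for $0.75 (total $2.40, still need 12.0 g).
Take 3 servings of hummus: +12.0 g fiber for $2.55 (total $4.95, still need 0.0 g).
Greedy by cheapest-per-g is optimal for a single linear constraint, so the minimum cost is $4.95.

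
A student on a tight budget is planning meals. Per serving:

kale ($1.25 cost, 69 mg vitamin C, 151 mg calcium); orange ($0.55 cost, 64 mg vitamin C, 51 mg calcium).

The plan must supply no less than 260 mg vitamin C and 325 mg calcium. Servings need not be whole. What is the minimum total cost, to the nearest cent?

kale only: max(260/69, 325/151) = 3.768 servings → $4.71.
orange only: max(260/64, 325/51) = 6.373 servings → $3.50.
kale + orange with both tight: 1.227 servings and 2.74 servings → $3.04.
So the least-cost plan costs $3.04.

$3.04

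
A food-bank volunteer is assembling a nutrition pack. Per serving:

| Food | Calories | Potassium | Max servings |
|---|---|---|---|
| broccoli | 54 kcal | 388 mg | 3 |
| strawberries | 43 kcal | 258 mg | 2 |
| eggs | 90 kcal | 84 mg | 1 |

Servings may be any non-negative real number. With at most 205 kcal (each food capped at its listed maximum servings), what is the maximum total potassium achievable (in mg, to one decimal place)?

1422.0 mg

Potassium per kcal: broccoli 7.185, strawberries 6, eggs 0.9333.
Take 3 servings of broccoli: uses 162 kcal, +1164.0 mg potassium (running total 1164.0 mg).
Take 1 serving of strawberries: uses 43 kcal, +258.0 mg potassium (running total 1422.0 mg).
Filling greedily by potassium-per-kcal is optimal for one linear limit, giving 1422.0 mg.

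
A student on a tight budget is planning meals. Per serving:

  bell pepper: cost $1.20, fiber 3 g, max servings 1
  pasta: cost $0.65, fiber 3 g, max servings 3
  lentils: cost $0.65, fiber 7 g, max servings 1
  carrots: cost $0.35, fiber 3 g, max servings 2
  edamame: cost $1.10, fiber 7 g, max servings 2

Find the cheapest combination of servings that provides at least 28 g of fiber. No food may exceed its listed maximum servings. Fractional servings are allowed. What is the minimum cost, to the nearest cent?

Cost per g of fiber: lentils $0.0929, carrots $0.1167, edamame $0.1571, pasta $0.2167, bell pepper $0.4000.
Take 1 serving of lentils: +7.0 g fiber for $0.65 (total $0.65, still need 21.0 g).
Take 2 servings of carrots: +6.0 g fiber for $0.70 (total $1.35, still need 15.0 g).
Take 2 servings of edamame: +14.0 g fiber for $2.20 (total $3.55, still need 1.0 g).
Take 0.3333 servings of pasta: +1.0 g fiber for $0.22 (total $3.77, still need 0.0 g).
Greedy by cheapest-per-g is optimal for a single linear constraint, so the minimum cost is $3.77.

$3.77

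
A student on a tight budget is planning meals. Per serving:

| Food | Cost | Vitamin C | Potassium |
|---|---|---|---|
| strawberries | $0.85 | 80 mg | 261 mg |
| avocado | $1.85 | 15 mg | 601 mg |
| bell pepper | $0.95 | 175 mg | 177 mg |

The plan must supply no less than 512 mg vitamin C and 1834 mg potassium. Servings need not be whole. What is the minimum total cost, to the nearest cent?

$5.94

At the optimum either one food covers both requirements or two foods hit both targets exactly; no other combination can be cheaper.
strawberries only: max(512/80, 1834/261) = 7.027 servings → $5.97.
avocado only: max(512/15, 1834/601) = 34.13 servings → $63.15.
bell pepper only: max(512/175, 1834/177) = 10.36 servings → $9.84.
strawberries + avocado with both tight: 6.344 servings and 0.2963 servings → $5.94.
strawberries + bell pepper with both targets exact would need a negative amount; discard.
avocado + bell pepper with both tight: 2.247 servings and 2.733 servings → $6.75.
So the least-cost plan costs $5.94.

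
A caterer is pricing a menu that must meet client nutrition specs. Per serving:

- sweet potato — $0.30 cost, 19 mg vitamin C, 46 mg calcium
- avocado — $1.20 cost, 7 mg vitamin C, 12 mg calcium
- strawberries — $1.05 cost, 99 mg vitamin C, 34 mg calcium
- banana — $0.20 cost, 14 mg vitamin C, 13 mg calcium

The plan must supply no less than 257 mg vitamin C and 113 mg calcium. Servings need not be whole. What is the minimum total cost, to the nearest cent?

Compare the cost at each extreme point of the feasible region.
sweet potato only: max(257/19, 113/46) = 13.53 servings → $4.06.
avocado only: max(257/7, 113/12) = 36.71 servings → $44.06.
strawberries only: max(257/99, 113/34) = 3.324 servings → $3.49.
banana only: max(257/14, 113/13) = 18.36 servings → $3.67.
sweet potato + avocado: intersection lies outside the first quadrant.
sweet potato + strawberries with both tight: 0.6267 servings and 2.476 servings → $2.79.
sweet potato + banana with both targets exact would need a negative amount; discard.
avocado + strawberries with both tight: 2.578 servings and 2.414 servings → $5.63.
avocado + banana with both targets exact would need a negative amount; discard.
strawberries + banana with both tight: 2.169 servings and 3.02 servings → $2.88.
Cheapest feasible corner: $2.79.

$2.79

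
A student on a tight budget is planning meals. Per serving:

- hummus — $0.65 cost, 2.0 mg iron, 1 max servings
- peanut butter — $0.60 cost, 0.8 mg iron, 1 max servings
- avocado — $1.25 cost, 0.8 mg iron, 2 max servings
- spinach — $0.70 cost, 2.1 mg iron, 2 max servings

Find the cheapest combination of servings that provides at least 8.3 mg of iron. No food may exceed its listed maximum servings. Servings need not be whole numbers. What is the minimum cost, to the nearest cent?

$4.68

Cost per mg of iron: hummus $0.3250, spinach $0.3333, peanut butter $0.7500, avocado $1.5625.
Take 1 serving of hummus: +2.0 mg iron for $0.65 (total $0.65, still need 6.3 mg).
Take 2 servings of spinach: +4.2 mg iron for $1.40 (total $2.05, still need 2.1 mg).
Take 1 serving of peanut butter: +0.8 mg iron for $0.60 (total $2.65, still need 1.3 mg).
Take 1.625 servings of avocado: +1.3 mg iron for $2.03 (total $4.68, still need 0.0 mg).
Filling from the cheapest source first is optimal under one linear minimum: $4.68.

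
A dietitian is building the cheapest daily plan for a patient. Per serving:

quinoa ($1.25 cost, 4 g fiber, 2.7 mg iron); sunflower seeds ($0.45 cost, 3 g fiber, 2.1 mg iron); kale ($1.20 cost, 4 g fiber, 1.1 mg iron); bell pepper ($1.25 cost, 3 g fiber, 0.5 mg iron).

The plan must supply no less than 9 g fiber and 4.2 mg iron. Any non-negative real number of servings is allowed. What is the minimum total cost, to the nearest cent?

For a min-cost LP with two ≥-constraints, a basic feasible solution has at most two positive variables.
quinoa only: max(9/4, 4.2/2.7) = 2.25 servings → $2.81.
sunflower seeds only: max(9/3, 4.2/2.1) = 3 servings → $1.35.
kale only: max(9/4, 4.2/1.1) = 3.818 servings → $4.58.
bell pepper only: max(9/3, 4.2/0.5) = 8.4 servings → $10.50.
quinoa + sunflower seeds with both targets exact would need a negative amount; discard.
quinoa + kale with both tight: 1.078 servings and 1.172 servings → $2.75.
quinoa + bell pepper with both tight: 1.328 servings and 1.23 servings → $3.20.
sunflower seeds + kale with both tight: 1.353 servings and 1.235 servings → $2.09.
sunflower seeds + bell pepper with both tight: 1.688 servings and 1.312 servings → $2.40.
kale + bell pepper with both targets exact would need a negative amount; discard.
The minimum over all feasible corners is $1.35.

$1.35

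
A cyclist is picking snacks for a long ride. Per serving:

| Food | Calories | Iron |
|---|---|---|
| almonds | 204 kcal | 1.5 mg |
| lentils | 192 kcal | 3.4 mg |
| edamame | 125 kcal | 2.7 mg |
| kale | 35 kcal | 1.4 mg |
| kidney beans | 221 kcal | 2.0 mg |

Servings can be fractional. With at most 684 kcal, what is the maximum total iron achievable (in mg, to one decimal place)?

Iron per kcal: kale 0.04, edamame 0.0216, lentils 0.01771, kidney beans 0.00905, almonds 0.007353.
With no serving limits, spend the whole calories allowance on kale: 684 kcal / 35 kcal × 1.4 mg = 27.4 mg.

27.4 mg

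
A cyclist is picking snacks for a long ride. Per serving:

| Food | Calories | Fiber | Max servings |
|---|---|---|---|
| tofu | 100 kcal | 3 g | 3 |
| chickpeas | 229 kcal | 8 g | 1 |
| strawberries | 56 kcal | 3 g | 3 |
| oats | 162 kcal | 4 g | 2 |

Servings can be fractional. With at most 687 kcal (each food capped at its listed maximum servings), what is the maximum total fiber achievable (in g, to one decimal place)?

25.7 g

Fiber per kcal: strawberries 0.05357, chickpeas 0.03493, tofu 0.03, oats 0.02469.
Take 3 servings of strawberries: uses 168 kcal, +9.0 g fiber (running total 9.0 g).
Take 1 serving of chickpeas: uses 229 kcal, +8.0 g fiber (running total 17.0 g).
Take 2.9 servings of tofu: uses 290 kcal, +8.7 g fiber (running total 25.7 g).
Greedy by best ratio exhausts the calories allowance optimally: 25.7 g.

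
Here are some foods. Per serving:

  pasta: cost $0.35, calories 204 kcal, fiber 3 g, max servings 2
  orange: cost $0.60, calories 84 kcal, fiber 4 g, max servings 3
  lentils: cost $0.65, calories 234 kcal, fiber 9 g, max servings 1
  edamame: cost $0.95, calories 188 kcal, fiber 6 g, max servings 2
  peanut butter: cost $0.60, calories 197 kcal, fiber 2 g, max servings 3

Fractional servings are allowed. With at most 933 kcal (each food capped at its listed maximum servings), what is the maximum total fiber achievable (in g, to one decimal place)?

34.0 g

Fiber per kcal: orange 0.04762, lentils 0.03846, edamame 0.03191, pasta 0.01471, peanut butter 0.01015.
Take 3 servings of orange: uses 252 kcal, +12.0 g fiber (running total 12.0 g).
Take 1 serving of lentils: uses 234 kcal, +9.0 g fiber (running total 21.0 g).
Take 2 servings of edamame: uses 376 kcal, +12.0 g fiber (running total 33.0 g).
Take 0.348 servings of pasta: uses 71 kcal, +1.0 g fiber (running total 34.0 g).
Filling greedily by fiber-per-kcal is optimal for one linear limit, giving 34.0 g.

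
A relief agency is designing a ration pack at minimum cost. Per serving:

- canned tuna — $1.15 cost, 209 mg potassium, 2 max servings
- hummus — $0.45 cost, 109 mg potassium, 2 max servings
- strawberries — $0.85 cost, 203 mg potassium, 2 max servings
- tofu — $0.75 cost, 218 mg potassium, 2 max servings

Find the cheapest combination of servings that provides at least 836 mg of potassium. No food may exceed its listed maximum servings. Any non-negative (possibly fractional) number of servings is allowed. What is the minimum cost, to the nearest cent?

$3.16

Cost per mg of potassium: tofu $0.0034, hummus $0.0041, strawberries $0.0042, canned tuna $0.0055.
Take 2 servings of tofu: +436.0 mg potassium for $1.50 (total $1.50, still need 400.0 mg).
Take 2 servings of hummus: +218.0 mg potassium for $0.90 (total $2.40, still need 182.0 mg).
Take 0.8966 servings of strawberries: +182.0 mg potassium for $0.76 (total $3.16, still need 0.0 mg).
Greedy by cheapest-per-mg is optimal for a single linear constraint, so the minimum cost is $3.16.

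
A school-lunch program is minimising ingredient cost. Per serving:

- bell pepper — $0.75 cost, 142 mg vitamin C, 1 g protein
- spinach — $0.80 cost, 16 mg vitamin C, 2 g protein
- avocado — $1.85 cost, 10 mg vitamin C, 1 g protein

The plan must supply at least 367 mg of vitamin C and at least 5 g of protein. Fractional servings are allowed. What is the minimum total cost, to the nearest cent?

$2.85

A basic optimal solution has at most two foods positive. Try each food alone and each pair with both targets met exactly.
bell pepper only: max(367/142, 5/1) = 5 servings → $3.75.
spinach only: max(367/16, 5/2) = 22.94 servings → $18.35.
avocado only: max(367/10, 5/1) = 36.7 servings → $67.89.
bell pepper + spinach with both tight: 2.44 servings and 1.28 servings → $2.85.
bell pepper + avocado with both tight: 2.402 servings and 2.598 servings → $6.61.
spinach + avocado with both targets exact would need a negative amount; discard.
The minimum over all feasible corners is $2.85.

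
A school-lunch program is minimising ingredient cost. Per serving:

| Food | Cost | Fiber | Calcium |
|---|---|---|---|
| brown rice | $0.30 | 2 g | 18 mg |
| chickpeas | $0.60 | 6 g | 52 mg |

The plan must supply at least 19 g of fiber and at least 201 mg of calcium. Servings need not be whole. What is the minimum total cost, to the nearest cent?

Compare the cost at each extreme point of the feasible region.
brown rice only: max(19/2, 201/18) = 11.17 servings → $3.35.
chickpeas only: max(19/6, 201/52) = 3.865 servings → $2.32.
brown rice + chickpeas: the both-tight solution has a negative serving — not a feasible corner.
The minimum over all feasible corners is $2.32.

$2.32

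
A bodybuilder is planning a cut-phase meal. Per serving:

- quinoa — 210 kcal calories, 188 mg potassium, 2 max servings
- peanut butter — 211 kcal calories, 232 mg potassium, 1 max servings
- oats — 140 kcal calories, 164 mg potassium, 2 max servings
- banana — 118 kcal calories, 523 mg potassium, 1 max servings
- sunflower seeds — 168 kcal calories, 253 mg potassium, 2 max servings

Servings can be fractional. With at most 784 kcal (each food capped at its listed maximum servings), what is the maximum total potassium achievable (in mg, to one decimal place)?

Potassium per kcal: banana 4.432, sunflower seeds 1.506, oats 1.171, peanut butter 1.1, quinoa 0.8952.
Take 1 serving of banana: uses 118 kcal, +523.0 mg potassium (running total 523.0 mg).
Take 2 servings of sunflower seeds: uses 336 kcal, +506.0 mg potassium (running total 1029.0 mg).
Take 2 servings of oats: uses 280 kcal, +328.0 mg potassium (running total 1357.0 mg).
Take 0.237 servings of peanut butter: uses 50 kcal, +55.0 mg potassium (running total 1412.0 mg).
Filling greedily by potassium-per-kcal is optimal for one linear limit, giving 1412.0 mg.

1412.0 mg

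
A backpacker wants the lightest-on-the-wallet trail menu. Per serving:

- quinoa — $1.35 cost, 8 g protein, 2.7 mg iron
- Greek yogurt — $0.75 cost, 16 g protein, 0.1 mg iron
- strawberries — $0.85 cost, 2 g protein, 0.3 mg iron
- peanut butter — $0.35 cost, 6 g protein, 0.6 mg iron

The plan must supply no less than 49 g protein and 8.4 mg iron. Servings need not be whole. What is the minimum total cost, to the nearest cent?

The cheapest plan sits at a corner of the feasible region — with two constraints it uses at most two foods.
quinoa only: max(49/8, 8.4/2.7) = 6.125 servings → $8.27.
Greek yogurt only: max(49/16, 8.4/0.1) = 84 servings → $63.00.
strawberries only: max(49/2, 8.4/0.3) = 28 servings → $23.80.
peanut butter only: max(49/6, 8.4/0.6) = 14 servings → $4.90.
quinoa + Greek yogurt with both tight: 3.054 servings and 1.535 servings → $5.27.
quinoa + strawberries with both tight: 0.7 servings and 21.7 servings → $19.39.
quinoa + peanut butter with both tight: 1.842 servings and 5.711 servings → $4.49.
Greek yogurt + strawberries with both targets exact would need a negative amount; discard.
Greek yogurt + peanut butter: intersection lies outside the first quadrant.
strawberries + peanut butter: the both-tight solution has a negative serving — not a feasible corner.
The minimum over all feasible corners is $4.49.

$4.49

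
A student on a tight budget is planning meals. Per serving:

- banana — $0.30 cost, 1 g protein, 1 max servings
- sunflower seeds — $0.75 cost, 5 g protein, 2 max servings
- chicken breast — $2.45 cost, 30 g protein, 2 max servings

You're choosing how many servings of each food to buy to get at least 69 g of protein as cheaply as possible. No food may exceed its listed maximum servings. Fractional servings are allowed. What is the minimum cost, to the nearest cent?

$6.25

Cost per g of protein: chicken breast $0.0817, sunflower seeds $0.1500, banana $0.3000.
Take 2 servings of chicken breast: +60.0 g protein for $4.90 (total $4.90, still need 9.0 g).
Take 1.8 servings of sunflower seeds: +9.0 g protein for $1.35 (total $6.25, still need 0.0 g).
Filling from the cheapest source first is optimal under one linear minimum: $6.25.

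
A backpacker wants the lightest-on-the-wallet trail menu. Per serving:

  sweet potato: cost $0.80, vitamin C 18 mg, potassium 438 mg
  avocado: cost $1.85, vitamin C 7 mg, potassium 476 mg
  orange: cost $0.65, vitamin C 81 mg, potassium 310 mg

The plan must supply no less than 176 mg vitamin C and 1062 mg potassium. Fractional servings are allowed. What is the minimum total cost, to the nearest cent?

This is a tiny linear program; its minimum lies at a vertex of the feasible set. List the vertices and price them.
sweet potato only: max(176/18, 1062/438) = 9.778 servings → $7.82.
avocado only: max(176/7, 1062/476) = 25.14 servings → $46.51.
orange only: max(176/81, 1062/310) = 3.426 servings → $2.23.
sweet potato + avocado: intersection lies outside the first quadrant.
sweet potato + orange with both tight: 1.052 servings and 1.939 servings → $2.10.
avocado + orange with both tight: 0.8647 servings and 2.098 servings → $2.96.
The minimum over all feasible corners is $2.10.

$2.10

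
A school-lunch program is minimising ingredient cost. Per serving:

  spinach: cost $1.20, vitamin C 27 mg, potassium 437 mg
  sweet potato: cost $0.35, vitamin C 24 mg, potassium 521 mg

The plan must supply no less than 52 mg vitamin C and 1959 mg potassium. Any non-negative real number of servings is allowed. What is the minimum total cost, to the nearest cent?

At the optimum either one food covers both requirements or two foods hit both targets exactly; no other combination can be cheaper.
spinach only: max(52/27, 1959/437) = 4.483 servings → $5.38.
sweet potato only: max(52/24, 1959/521) = 3.76 servings → $1.32.
spinach + sweet potato: intersection lies outside the first quadrant.
Cheapest feasible corner: $1.32.

$1.32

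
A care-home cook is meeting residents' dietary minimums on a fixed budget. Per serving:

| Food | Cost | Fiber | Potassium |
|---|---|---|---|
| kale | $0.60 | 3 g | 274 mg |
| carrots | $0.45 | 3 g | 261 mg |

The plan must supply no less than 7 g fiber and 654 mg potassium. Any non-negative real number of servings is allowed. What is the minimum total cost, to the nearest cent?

$1.13

A basic optimal solution has at most two foods positive. Try each food alone and each pair with both targets met exactly.
kale only: max(7/3, 654/274) = 2.387 servings → $1.43.
carrots only: max(7/3, 654/261) = 2.506 servings → $1.13.
kale + carrots: intersection lies outside the first quadrant.
So the least-cost plan costs $1.13.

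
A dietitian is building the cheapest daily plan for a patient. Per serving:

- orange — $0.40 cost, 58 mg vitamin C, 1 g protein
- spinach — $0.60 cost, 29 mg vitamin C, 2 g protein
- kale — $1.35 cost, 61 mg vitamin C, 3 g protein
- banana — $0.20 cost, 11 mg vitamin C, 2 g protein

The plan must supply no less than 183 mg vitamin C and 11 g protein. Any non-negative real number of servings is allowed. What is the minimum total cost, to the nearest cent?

The cheapest plan sits at a corner of the feasible region — with two constraints it uses at most two foods.
orange only: max(183/58, 11/1) = 11 servings → $4.40.
spinach only: max(183/29, 11/2) = 6.31 servings → $3.79.
kale only: max(183/61, 11/3) = 3.667 servings → $4.95.
banana only: max(183/11, 11/2) = 16.64 servings → $3.33.
orange + spinach with both tight: 0.5402 servings and 5.23 servings → $3.35.
orange + kale with both targets exact would need a negative amount; discard.
orange + banana with both tight: 2.333 servings and 4.333 servings → $1.80.
spinach + kale with both tight: 3.486 servings and 1.343 servings → $3.90.
spinach + banana: the both-tight solution has a negative serving — not a feasible corner.
kale + banana with both tight: 2.753 servings and 1.371 servings → $3.99.
The minimum over all feasible corners is $1.80.

$1.80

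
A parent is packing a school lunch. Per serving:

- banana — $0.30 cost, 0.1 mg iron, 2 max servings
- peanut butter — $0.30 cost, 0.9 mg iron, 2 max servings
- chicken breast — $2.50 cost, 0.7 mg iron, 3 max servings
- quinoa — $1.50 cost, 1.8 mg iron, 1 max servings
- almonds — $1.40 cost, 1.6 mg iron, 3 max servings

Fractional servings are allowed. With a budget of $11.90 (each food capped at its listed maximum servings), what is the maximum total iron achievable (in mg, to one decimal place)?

Iron per dollar: peanut butter 3, quinoa 1.2, almonds 1.143, banana 0.3333, chicken breast 0.28.
Take 2 servings of peanut butter: spends $0.60, +1.8 mg iron (running total 1.8 mg).
Take 1 serving of quinoa: spends $1.50, +1.8 mg iron (running total 3.6 mg).
Take 3 servings of almonds: spends $4.20, +4.8 mg iron (running total 8.4 mg).
Take 2 servings of banana: spends $0.60, +0.2 mg iron (running total 8.6 mg).
Take 2 servings of chicken breast: spends $5.00, +1.4 mg iron (running total 10.0 mg).
Greedy by best ratio exhausts the cost allowance optimally: 10.0 mg.

10.0 mg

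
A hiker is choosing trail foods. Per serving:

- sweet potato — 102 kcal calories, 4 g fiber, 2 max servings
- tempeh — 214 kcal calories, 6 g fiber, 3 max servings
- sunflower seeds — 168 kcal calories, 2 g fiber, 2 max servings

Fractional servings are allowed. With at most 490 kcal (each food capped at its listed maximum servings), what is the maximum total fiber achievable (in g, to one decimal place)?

16.0 g

Fiber per kcal: sweet potato 0.03922, tempeh 0.02804, sunflower seeds 0.0119.
Take 2 servings of sweet potato: uses 204 kcal, +8.0 g fiber (running total 8.0 g).
Take 1.336 servings of tempeh: uses 286 kcal, +8.0 g fiber (running total 16.0 g).
Filling greedily by fiber-per-kcal is optimal for one linear limit, giving 16.0 g.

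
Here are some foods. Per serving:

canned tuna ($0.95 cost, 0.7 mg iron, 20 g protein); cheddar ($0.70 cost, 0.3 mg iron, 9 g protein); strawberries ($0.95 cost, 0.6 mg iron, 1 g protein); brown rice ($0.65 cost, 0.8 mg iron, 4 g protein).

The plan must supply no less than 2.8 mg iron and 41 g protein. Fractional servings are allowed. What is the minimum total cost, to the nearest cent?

$2.90

Minimising a linear cost over {iron ≥ 2.8, protein ≥ 41, servings ≥ 0} — the optimum is at a vertex, using one or two foods.
canned tuna only: max(2.8/0.7, 41/20) = 4 servings → $3.80.
cheddar only: max(2.8/0.3, 41/9) = 9.333 servings → $6.53.
strawberries only: max(2.8/0.6, 41/1) = 41 servings → $38.95.
brown rice only: max(2.8/0.8, 41/4) = 10.25 servings → $6.66.
canned tuna + cheddar: the both-tight solution has a negative serving — not a feasible corner.
canned tuna + strawberries with both tight: 1.929 servings and 2.416 servings → $4.13.
canned tuna + brown rice with both tight: 1.636 servings and 2.068 servings → $2.90.
cheddar + strawberries with both tight: 4.275 servings and 2.529 servings → $5.40.
cheddar + brown rice with both tight: 3.6 servings and 2.15 servings → $3.92.
strawberries + brown rice: the both-tight solution has a negative serving — not a feasible corner.
The minimum over all feasible corners is $2.90.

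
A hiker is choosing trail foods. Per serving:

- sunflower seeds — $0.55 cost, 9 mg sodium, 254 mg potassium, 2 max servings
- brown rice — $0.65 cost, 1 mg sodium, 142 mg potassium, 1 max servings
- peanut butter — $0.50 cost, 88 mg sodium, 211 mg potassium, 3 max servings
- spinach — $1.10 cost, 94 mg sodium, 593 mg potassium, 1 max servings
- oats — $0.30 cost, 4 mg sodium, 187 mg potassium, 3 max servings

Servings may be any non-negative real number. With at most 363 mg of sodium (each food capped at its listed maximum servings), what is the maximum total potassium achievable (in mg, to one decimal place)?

2374.7 mg

Potassium per mg sodium: brown rice 142, oats 46.75, sunflower seeds 28.22, spinach 6.309, peanut butter 2.398.
Take 1 serving of brown rice: uses 1 mg sodium, +142.0 mg potassium (running total 142.0 mg).
Take 3 servings of oats: uses 12 mg sodium, +561.0 mg potassium (running total 703.0 mg).
Take 2 servings of sunflower seeds: uses 18 mg sodium, +508.0 mg potassium (running total 1211.0 mg).
Take 1 serving of spinach: uses 94 mg sodium, +593.0 mg potassium (running total 1804.0 mg).
Take 2.705 servings of peanut butter: uses 238 mg sodium, +570.7 mg potassium (running total 2374.7 mg).
Greedy by best ratio exhausts the sodium allowance optimally: 2374.7 mg.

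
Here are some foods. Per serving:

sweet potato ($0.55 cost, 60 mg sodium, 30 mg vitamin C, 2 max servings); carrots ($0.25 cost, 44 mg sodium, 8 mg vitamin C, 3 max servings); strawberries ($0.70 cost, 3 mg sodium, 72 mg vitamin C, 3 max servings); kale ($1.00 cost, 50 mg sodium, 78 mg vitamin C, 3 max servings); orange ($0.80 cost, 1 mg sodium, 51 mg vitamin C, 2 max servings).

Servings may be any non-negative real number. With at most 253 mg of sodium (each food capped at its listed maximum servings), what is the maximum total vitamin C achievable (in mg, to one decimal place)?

Vitamin C per mg sodium: orange 51, strawberries 24, kale 1.56, sweet potato 0.5, carrots 0.1818.
Take 2 servings of orange: uses 2 mg sodium, +102.0 mg vitamin C (running total 102.0 mg).
Take 3 servings of strawberries: uses 9 mg sodium, +216.0 mg vitamin C (running total 318.0 mg).
Take 3 servings of kale: uses 150 mg sodium, +234.0 mg vitamin C (running total 552.0 mg).
Take 1.533 servings of sweet potato: uses 92 mg sodium, +46.0 mg vitamin C (running total 598.0 mg).
Filling greedily by vitamin C-per-mg sodium is optimal for one linear limit, giving 598.0 mg.

598.0 mg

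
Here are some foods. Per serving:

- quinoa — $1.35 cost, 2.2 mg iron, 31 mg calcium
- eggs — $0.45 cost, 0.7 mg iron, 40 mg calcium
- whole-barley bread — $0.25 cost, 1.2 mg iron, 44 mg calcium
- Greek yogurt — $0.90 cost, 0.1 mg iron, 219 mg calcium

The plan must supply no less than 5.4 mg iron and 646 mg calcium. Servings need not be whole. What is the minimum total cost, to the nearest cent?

$2.95

This is a tiny linear program; its minimum lies at a vertex of the feasible set. List the vertices and price them.
quinoa only: max(5.4/2.2, 646/31) = 20.84 servings → $28.13.
eggs only: max(5.4/0.7, 646/40) = 16.15 servings → $7.27.
whole-barley bread only: max(5.4/1.2, 646/44) = 14.68 servings → $3.67.
Greek yogurt only: max(5.4/0.1, 646/219) = 54 servings → $48.60.
quinoa + eggs with both targets exact would need a negative amount; discard.
quinoa + whole-barley bread: the both-tight solution has a negative serving — not a feasible corner.
quinoa + Greek yogurt with both tight: 2.335 servings and 2.619 servings → $5.51.
eggs + whole-barley bread: intersection lies outside the first quadrant.
eggs + Greek yogurt with both tight: 7.488 servings and 1.582 servings → $4.79.
whole-barley bread + Greek yogurt with both tight: 4.327 servings and 2.08 servings → $2.95.
So the least-cost plan costs $2.95.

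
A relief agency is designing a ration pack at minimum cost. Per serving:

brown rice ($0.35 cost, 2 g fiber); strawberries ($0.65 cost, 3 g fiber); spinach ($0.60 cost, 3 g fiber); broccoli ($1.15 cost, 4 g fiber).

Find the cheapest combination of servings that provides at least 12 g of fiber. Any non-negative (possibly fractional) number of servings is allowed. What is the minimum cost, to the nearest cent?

Cost per g of fiber: brown rice $0.1750, spinach $0.2000, strawberries $0.2167, broccoli $0.2875.
With no serving limits, use only brown rice: 12 g / 2 g = 6 servings × $0.35 = $2.10.

$2.10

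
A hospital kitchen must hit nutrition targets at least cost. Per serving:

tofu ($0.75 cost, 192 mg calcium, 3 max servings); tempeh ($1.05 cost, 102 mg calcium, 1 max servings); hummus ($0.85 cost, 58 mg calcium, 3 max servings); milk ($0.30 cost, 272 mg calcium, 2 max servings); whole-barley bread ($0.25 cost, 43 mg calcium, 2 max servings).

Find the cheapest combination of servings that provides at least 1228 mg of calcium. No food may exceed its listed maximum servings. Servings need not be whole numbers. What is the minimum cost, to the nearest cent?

Cost per mg of calcium: milk $0.0011, tofu $0.0039, whole-barley bread $0.0058, tempeh $0.0103, hummus $0.0147.
Take 2 servings of milk: +544.0 mg calcium for $0.60 (total $0.60, still need 684.0 mg).
Take 3 servings of tofu: +576.0 mg calcium for $2.25 (total $2.85, still need 108.0 mg).
Take 2 servings of whole-barley bread: +86.0 mg calcium for $0.50 (total $3.35, still need 22.0 mg).
Take 0.2157 servings of tempeh: +22.0 mg calcium for $0.23 (total $3.58, still need 0.0 mg).
Greedy by cheapest-per-mg is optimal for a single linear constraint, so the minimum cost is $3.58.

$3.58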